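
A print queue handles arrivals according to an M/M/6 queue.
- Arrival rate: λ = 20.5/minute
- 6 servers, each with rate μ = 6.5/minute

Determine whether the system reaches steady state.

Stability requires ρ = λ/(cμ) < 1
ρ = 20.5/(6 × 6.5) = 20.5/39.00 = 0.5256
Since 0.5256 < 1, the system is STABLE.
The servers are busy 52.56% of the time.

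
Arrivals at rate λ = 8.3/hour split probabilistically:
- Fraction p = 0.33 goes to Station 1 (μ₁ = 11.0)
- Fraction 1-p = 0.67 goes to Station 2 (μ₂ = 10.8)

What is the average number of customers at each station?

Effective rates: λ₁ = 8.3×0.33 = 2.739, λ₂ = 8.3×0.67 = 5.561
Station 1: ρ₁ = 2.739/11.0 = 0.2490, L₁ = ρ₁/(1-ρ₁) = 0.2490/(1-0.2490) = 0.3316
Station 2: ρ₂ = 5.561/10.8 = 0.51491, L₂ = ρ₂/(1-ρ₂) = 0.51491/(1-0.51491) = 1.0615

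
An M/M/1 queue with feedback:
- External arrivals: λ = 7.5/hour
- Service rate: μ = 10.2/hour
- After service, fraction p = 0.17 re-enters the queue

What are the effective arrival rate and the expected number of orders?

Effective arrival rate: λ_eff = λ/(1-p) = 7.5/(1-0.17) = 7.5/0.83 = 9.036145
ρ = λ_eff/μ = 9.036145/10.2 = 0.885897
L = ρ/(1-ρ) = 0.885897/(1-0.885897) = 7.7640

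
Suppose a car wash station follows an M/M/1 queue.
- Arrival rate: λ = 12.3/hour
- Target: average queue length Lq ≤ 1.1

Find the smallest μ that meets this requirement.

For M/M/1: Lq = λ²/(μ(μ-λ))
Need Lq ≤ 1.1, i.e. μ(μ-λ) ≥ λ²/1.1
μ² - 12.3μ - 151.29/1.1 ≥ 0  →  μ² - 12.3μ - 137.536364 ≥ 0
Quadratic formula (positive root): μ = [λ + √(λ² + 4×137.536364)]/2
Discriminant: 151.29 + 4×137.536364 = 701.4355, √701.4355 = 26.4846
μ ≥ (12.3 + 26.4846)/2 = 19.3923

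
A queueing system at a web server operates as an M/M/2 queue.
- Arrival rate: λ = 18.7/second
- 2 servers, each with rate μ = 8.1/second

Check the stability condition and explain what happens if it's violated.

Stability requires ρ = λ/(cμ) < 1
ρ = 18.7/(2 × 8.1) = 18.7/16.20 = 1.1543
Since 1.1543 ≥ 1, the system is UNSTABLE.
Need c > λ/μ = 18.7/8.1 = 2.31.
Minimum servers needed: c = 3.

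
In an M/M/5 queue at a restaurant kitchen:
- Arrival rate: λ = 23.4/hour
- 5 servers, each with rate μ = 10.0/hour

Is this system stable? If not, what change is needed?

Stability requires ρ = λ/(cμ) < 1
ρ = 23.4/(5 × 10.0) = 23.4/50.00 = 0.4680
Since 0.4680 < 1, the system is STABLE.
The servers are busy 46.80% of the time.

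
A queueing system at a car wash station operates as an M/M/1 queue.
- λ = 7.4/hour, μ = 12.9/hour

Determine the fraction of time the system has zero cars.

ρ = λ/μ = 7.4/12.9 = 0.5736
P(0) = 1 - ρ = 1 - 0.5736 = 0.4264
The server is idle 42.64% of the time.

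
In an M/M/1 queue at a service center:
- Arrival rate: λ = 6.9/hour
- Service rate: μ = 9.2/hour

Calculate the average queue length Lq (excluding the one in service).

ρ = λ/μ = 6.9/9.2 = 0.7500
For M/M/1: Lq = λ²/(μ(μ-λ))
Lq = 47.61/(9.2 × 2.30)
Lq = 2.2500 customers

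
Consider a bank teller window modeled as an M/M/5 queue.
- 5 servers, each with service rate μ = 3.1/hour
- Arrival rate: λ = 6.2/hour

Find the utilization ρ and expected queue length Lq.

Traffic intensity: ρ = λ/(cμ) = 6.2/(5×3.1) = 0.4000
Since ρ = 0.4000 < 1, system is stable.
Offered load a = λ/μ = cρ = 6.2/3.1 = 2.0000
P₀ = [ Σₙ₌₀^4 aⁿ/n! + a^5/(5!(1-ρ)) ]⁻¹
Σ = a^0/0! + a^1/1! + a^2/2! + a^3/3! + a^4/4! = 1.0000 + 2.0000 + 2.0000 + 1.3333 + 0.6667 = 7.0000
a^5/(5!(1-ρ)) = 32.0000/(120 × 0.6000) = 0.4444
P₀ = 1/(7.0000 + 0.4444) = 0.1343
Lq = P₀·a^5·ρ / (5!(1-ρ)²) = 0.13433 × 32.0000 × 0.40000 / (120 × 0.36000) = 0.03980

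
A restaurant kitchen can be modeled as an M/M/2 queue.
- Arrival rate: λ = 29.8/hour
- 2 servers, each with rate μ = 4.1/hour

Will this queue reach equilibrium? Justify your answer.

Stability requires ρ = λ/(cμ) < 1
ρ = 29.8/(2 × 4.1) = 29.8/8.20 = 3.6341
Since 3.6341 ≥ 1, the system is UNSTABLE.
Need c > λ/μ = 29.8/4.1 = 7.27.
Minimum servers needed: c = 8.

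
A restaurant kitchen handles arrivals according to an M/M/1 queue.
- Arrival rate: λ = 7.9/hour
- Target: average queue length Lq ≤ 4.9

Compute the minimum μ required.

For M/M/1: Lq = λ²/(μ(μ-λ))
Need Lq ≤ 4.9, i.e. μ(μ-λ) ≥ λ²/4.9
μ² - 7.9μ - 62.41/4.9 ≥ 0  →  μ² - 7.9μ - 12.73673 ≥ 0
Quadratic formula (positive root): μ = [λ + √(λ² + 4×12.73673)]/2
Discriminant: 62.41 + 4×12.73673 = 113.3569, √113.3569 = 10.6469
μ ≥ (7.9 + 10.6469)/2 = 9.2735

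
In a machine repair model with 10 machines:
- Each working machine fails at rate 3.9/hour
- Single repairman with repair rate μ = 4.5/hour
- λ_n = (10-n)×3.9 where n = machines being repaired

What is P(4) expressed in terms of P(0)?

P(4)/P(0) = ∏_{i=0}^{4-1} λ_i/μ_{i+1}
= (10-0)×3.9/4.5 × (10-1)×3.9/4.5 × (10-2)×3.9/4.5 × (10-3)×3.9/4.5
= 2843.4062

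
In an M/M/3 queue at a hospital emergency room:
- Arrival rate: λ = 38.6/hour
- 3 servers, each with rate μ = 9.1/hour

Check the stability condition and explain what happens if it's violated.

Stability requires ρ = λ/(cμ) < 1
ρ = 38.6/(3 × 9.1) = 38.6/27.30 = 1.4139
Since 1.4139 ≥ 1, the system is UNSTABLE.
Need c > λ/μ = 38.6/9.1 = 4.24.
Minimum servers needed: c = 5.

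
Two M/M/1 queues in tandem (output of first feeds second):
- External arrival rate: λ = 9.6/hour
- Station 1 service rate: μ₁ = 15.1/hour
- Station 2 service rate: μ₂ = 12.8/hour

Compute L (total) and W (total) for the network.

By Jackson's theorem, each station behaves as independent M/M/1.
Station 1: ρ₁ = 9.6/15.1 = 0.6358, L₁ = ρ₁/(1-ρ₁) = λ/(μ₁-λ) = 9.6/5.50 = 1.7455
Station 2: ρ₂ = 9.6/12.8 = 0.7500, L₂ = ρ₂/(1-ρ₂) = λ/(μ₂-λ) = 9.6/3.20 = 3.0000
Total: L = L₁ + L₂ = 1.7455 + 3.0000 = 4.7455
W = L/λ = 4.7455/9.6 = 0.4943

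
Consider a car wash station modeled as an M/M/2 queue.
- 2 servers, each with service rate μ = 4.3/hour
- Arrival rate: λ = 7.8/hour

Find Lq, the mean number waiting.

Traffic intensity: ρ = λ/(cμ) = 7.8/(2×4.3) = 0.9070
Since ρ = 0.9070 < 1, system is stable.
Offered load a = λ/μ = cρ = 7.8/4.3 = 1.8140
P₀ = [ Σₙ₌₀^1 aⁿ/n! + a^2/(2!(1-ρ)) ]⁻¹
Σ = a^0/0! + a^1/1! = 1.0000 + 1.8140 = 2.8140
a^2/(2!(1-ρ)) = 3.290427/(2 × 0.09302326) = 17.6860
P₀ = 1/(2.8140 + 17.6860) = 0.04878
Lq = P₀·a^2·ρ / (2!(1-ρ)²) = 0.0487805 × 3.29043 × 0.906977 / (2 × 0.00865333) = 8.4117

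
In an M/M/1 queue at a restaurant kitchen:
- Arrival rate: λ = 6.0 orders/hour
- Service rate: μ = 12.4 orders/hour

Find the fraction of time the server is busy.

Server utilization: ρ = λ/μ
ρ = 6.0/12.4 = 0.4839
The server is busy 48.39% of the time.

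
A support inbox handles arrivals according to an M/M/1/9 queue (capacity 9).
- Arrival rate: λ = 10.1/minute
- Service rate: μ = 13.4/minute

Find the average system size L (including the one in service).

ρ = λ/μ = 10.1/13.4 = 0.75373
P₀ = (1-ρ)/(1-ρ^(K+1)) = (1-0.75373)/(1-0.75373^10) = 0.2463/0.9408 = 0.2618
P_K = P₀×ρ^K = 0.2618 × 0.75373^9 = 0.2618 × 0.07851 = 0.02055
L = ρ[1 - (K+1)ρ^K + Kρ^(K+1)] / [(1-ρ)(1-ρ^(K+1))]
L = 0.75373 × (1 - 10×0.078513 + 9×0.059178) / ((1 - 0.75373) × (1 - 0.059178)) = 2.4316 emails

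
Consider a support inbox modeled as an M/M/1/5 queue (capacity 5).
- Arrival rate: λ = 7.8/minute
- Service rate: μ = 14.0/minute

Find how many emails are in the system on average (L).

ρ = λ/μ = 7.8/14.0 = 0.55714
P₀ = (1-ρ)/(1-ρ^(K+1)) = (1-0.55714)/(1-0.55714^6) = 0.44286/0.97009 = 0.4565
P_K = P₀×ρ^K = 0.45651 × 0.55714^5 = 0.45651 × 0.053681 = 0.02451
L = ρ[1 - (K+1)ρ^K + Kρ^(K+1)] / [(1-ρ)(1-ρ^(K+1))]
L = 0.55714 × (1 - 6×0.05368 + 5×0.02991) / ((1 - 0.55714) × (1 - 0.02991)) = 1.0731 emails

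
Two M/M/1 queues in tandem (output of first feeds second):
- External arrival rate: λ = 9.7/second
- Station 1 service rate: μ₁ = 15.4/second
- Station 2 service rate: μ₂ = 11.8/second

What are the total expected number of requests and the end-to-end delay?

By Jackson's theorem, each station behaves as independent M/M/1.
Station 1: ρ₁ = 9.7/15.4 = 0.6299, L₁ = ρ₁/(1-ρ₁) = λ/(μ₁-λ) = 9.7/5.70 = 1.7018
Station 2: ρ₂ = 9.7/11.8 = 0.8220, L₂ = ρ₂/(1-ρ₂) = λ/(μ₂-λ) = 9.7/2.10 = 4.6190
Total: L = L₁ + L₂ = 1.7018 + 4.6190 = 6.3208
W = L/λ = 6.3208/9.7 = 0.6516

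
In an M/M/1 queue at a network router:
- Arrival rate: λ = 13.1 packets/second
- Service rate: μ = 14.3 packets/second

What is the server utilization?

Server utilization: ρ = λ/μ
ρ = 13.1/14.3 = 0.9161
The server is busy 91.61% of the time.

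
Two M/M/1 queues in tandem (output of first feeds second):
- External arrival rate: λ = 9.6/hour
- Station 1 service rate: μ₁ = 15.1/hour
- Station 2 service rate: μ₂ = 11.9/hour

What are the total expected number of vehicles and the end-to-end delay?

By Jackson's theorem, each station behaves as independent M/M/1.
Station 1: ρ₁ = 9.6/15.1 = 0.6358, L₁ = ρ₁/(1-ρ₁) = λ/(μ₁-λ) = 9.6/5.50 = 1.7455
Station 2: ρ₂ = 9.6/11.9 = 0.8067, L₂ = ρ₂/(1-ρ₂) = λ/(μ₂-λ) = 9.6/2.30 = 4.1739
Total: L = L₁ + L₂ = 1.7455 + 4.1739 = 5.9194
W = L/λ = 5.9194/9.6 = 0.6166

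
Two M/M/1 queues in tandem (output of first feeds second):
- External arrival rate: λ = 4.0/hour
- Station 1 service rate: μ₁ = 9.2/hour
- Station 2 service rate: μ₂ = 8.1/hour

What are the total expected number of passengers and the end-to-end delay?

By Jackson's theorem, each station behaves as independent M/M/1.
Station 1: ρ₁ = 4.0/9.2 = 0.4348, L₁ = ρ₁/(1-ρ₁) = λ/(μ₁-λ) = 4.0/5.20 = 0.7692
Station 2: ρ₂ = 4.0/8.1 = 0.4938, L₂ = ρ₂/(1-ρ₂) = λ/(μ₂-λ) = 4.0/4.10 = 0.9756
Total: L = L₁ + L₂ = 0.7692 + 0.9756 = 1.7448
W = L/λ = 1.7448/4.0 = 0.4362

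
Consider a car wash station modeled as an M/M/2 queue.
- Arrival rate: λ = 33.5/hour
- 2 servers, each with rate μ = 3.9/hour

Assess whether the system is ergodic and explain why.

Stability requires ρ = λ/(cμ) < 1
ρ = 33.5/(2 × 3.9) = 33.5/7.80 = 4.2949
Since 4.2949 ≥ 1, the system is UNSTABLE.
Need c > λ/μ = 33.5/3.9 = 8.59.
Minimum servers needed: c = 9.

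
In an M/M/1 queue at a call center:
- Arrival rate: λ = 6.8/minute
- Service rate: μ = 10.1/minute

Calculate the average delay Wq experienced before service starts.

First, compute utilization: ρ = λ/μ = 6.8/10.1 = 0.6733
For M/M/1: Wq = λ/(μ(μ-λ))
Wq = 6.8/(10.1 × (10.1-6.8))
Wq = 6.8/(10.1 × 3.30)
Wq = 0.2040 minutes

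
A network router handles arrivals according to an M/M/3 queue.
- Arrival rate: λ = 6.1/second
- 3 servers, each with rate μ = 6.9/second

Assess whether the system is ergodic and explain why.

Stability requires ρ = λ/(cμ) < 1
ρ = 6.1/(3 × 6.9) = 6.1/20.70 = 0.2947
Since 0.2947 < 1, the system is STABLE.
The servers are busy 29.47% of the time.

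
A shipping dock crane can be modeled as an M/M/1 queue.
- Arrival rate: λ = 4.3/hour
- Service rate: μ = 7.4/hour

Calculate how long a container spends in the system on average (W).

First, compute utilization: ρ = λ/μ = 4.3/7.4 = 0.5811
For M/M/1: W = 1/(μ-λ)
W = 1/(7.4-4.3) = 1/3.10
W = 0.3226 hours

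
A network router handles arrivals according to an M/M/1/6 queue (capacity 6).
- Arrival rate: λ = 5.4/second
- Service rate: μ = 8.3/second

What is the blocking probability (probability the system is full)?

ρ = λ/μ = 5.4/8.3 = 0.650602
P₀ = (1-ρ)/(1-ρ^(K+1)) = (1-0.650602)/(1-0.650602^7) = 0.3494/0.9507 = 0.3675
P_K = P₀×ρ^K = 0.3675 × 0.650602^6 = 0.3675 × 0.07584 = 0.02787
Blocking probability = 2.79%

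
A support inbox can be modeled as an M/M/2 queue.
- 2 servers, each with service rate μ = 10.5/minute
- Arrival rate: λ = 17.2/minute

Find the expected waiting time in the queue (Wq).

Traffic intensity: ρ = λ/(cμ) = 17.2/(2×10.5) = 0.8190
Since ρ = 0.8190 < 1, system is stable.
Offered load a = λ/μ = cρ = 17.2/10.5 = 1.6381
P₀ = [ Σₙ₌₀^1 aⁿ/n! + a^2/(2!(1-ρ)) ]⁻¹
Σ = a^0/0! + a^1/1! = 1.0000 + 1.6381 = 2.6381
a^2/(2!(1-ρ)) = 2.683356/(2 × 0.1809524) = 7.4145
P₀ = 1/(2.6381 + 7.4145) = 0.09948
Lq = P₀·a^2·ρ / (2!(1-ρ)²) = 0.099476 × 2.6834 × 0.81905 / (2 × 0.032744) = 3.3385
Wq = Lq/λ = 3.3385/17.2 = 0.1941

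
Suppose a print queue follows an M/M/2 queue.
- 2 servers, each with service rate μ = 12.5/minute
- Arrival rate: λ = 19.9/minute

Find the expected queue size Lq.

Traffic intensity: ρ = λ/(cμ) = 19.9/(2×12.5) = 0.7960
Since ρ = 0.7960 < 1, system is stable.
Offered load a = λ/μ = cρ = 19.9/12.5 = 1.5920
P₀ = [ Σₙ₌₀^1 aⁿ/n! + a^2/(2!(1-ρ)) ]⁻¹
Σ = a^0/0! + a^1/1! = 1.0000 + 1.5920 = 2.5920
a^2/(2!(1-ρ)) = 2.53446/(2 × 0.204000) = 6.2119
P₀ = 1/(2.5920 + 6.2119) = 0.1136
Lq = P₀·a^2·ρ / (2!(1-ρ)²) = 0.113586 × 2.53446 × 0.796000 / (2 × 0.0416160) = 2.7532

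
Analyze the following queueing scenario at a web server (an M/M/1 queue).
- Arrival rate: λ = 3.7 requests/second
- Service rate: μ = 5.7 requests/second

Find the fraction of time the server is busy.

Server utilization: ρ = λ/μ
ρ = 3.7/5.7 = 0.6491
The server is busy 64.91% of the time.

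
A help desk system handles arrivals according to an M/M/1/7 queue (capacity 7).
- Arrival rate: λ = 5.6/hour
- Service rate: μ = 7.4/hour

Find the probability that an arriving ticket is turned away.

ρ = λ/μ = 5.6/7.4 = 0.75676
P₀ = (1-ρ)/(1-ρ^(K+1)) = (1-0.75676)/(1-0.75676^8) = 0.24324/0.89244 = 0.2726
P_K = P₀×ρ^K = 0.2726 × 0.75676^7 = 0.2726 × 0.1421 = 0.03874
Blocking probability = 3.87%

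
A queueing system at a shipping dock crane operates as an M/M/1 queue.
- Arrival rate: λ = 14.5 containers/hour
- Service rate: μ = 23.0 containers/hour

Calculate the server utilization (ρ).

Server utilization: ρ = λ/μ
ρ = 14.5/23.0 = 0.6304
The server is busy 63.04% of the time.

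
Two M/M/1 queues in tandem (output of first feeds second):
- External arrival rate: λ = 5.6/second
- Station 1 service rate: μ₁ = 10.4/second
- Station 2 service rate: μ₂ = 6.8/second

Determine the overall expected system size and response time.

By Jackson's theorem, each station behaves as independent M/M/1.
Station 1: ρ₁ = 5.6/10.4 = 0.5385, L₁ = ρ₁/(1-ρ₁) = λ/(μ₁-λ) = 5.6/4.80 = 1.16667
Station 2: ρ₂ = 5.6/6.8 = 0.8235, L₂ = ρ₂/(1-ρ₂) = λ/(μ₂-λ) = 5.6/1.20 = 4.66667
Total: L = L₁ + L₂ = 1.16667 + 4.66667 = 5.8333
W = L/λ = 5.8333/5.6 = 1.0417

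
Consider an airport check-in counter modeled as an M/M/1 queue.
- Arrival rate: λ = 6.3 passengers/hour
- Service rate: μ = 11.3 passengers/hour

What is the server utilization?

Server utilization: ρ = λ/μ
ρ = 6.3/11.3 = 0.5575
The server is busy 55.75% of the time.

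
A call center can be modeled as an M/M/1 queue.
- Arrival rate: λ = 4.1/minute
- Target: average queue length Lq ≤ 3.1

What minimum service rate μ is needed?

For M/M/1: Lq = λ²/(μ(μ-λ))
Need Lq ≤ 3.1, i.e. μ(μ-λ) ≥ λ²/3.1
μ² - 4.1μ - 16.81/3.1 ≥ 0  →  μ² - 4.1μ - 5.42258 ≥ 0
Quadratic formula (positive root): μ = [λ + √(λ² + 4×5.42258)]/2
Discriminant: 16.81 + 4×5.42258 = 38.5003, √38.5003 = 6.2049
μ ≥ (4.1 + 6.2049)/2 = 5.1524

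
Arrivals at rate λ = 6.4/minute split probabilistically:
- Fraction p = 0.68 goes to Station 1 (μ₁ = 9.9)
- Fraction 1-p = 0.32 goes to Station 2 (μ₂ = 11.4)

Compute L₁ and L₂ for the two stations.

Effective rates: λ₁ = 6.4×0.68 = 4.352, λ₂ = 6.4×0.32 = 2.048
Station 1: ρ₁ = 4.352/9.9 = 0.4396, L₁ = ρ₁/(1-ρ₁) = 0.4396/(1-0.4396) = 0.7844
Station 2: ρ₂ = 2.048/11.4 = 0.17965, L₂ = ρ₂/(1-ρ₂) = 0.17965/(1-0.17965) = 0.2190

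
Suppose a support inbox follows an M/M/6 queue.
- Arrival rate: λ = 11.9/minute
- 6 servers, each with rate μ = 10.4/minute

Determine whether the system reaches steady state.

Stability requires ρ = λ/(cμ) < 1
ρ = 11.9/(6 × 10.4) = 11.9/62.40 = 0.1907
Since 0.1907 < 1, the system is STABLE.
The servers are busy 19.07% of the time.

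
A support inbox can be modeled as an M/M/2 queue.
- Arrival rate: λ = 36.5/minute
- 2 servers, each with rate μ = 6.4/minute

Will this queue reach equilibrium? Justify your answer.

Stability requires ρ = λ/(cμ) < 1
ρ = 36.5/(2 × 6.4) = 36.5/12.80 = 2.8516
Since 2.8516 ≥ 1, the system is UNSTABLE.
Need c > λ/μ = 36.5/6.4 = 5.70.
Minimum servers needed: c = 6.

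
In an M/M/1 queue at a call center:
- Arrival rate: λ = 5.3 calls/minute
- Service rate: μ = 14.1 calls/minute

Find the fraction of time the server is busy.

Server utilization: ρ = λ/μ
ρ = 5.3/14.1 = 0.3759
The server is busy 37.59% of the time.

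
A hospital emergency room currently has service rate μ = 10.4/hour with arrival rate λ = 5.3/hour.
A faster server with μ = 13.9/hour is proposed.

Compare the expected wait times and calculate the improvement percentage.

System 1: ρ₁ = 5.3/10.4 = 0.5096, W₁ = 1/(10.4-5.3) = 0.19608
System 2: ρ₂ = 5.3/13.9 = 0.3813, W₂ = 1/(13.9-5.3) = 0.11628
Improvement: (W₁-W₂)/W₁ = (0.19608-0.11628)/0.19608 = 40.70%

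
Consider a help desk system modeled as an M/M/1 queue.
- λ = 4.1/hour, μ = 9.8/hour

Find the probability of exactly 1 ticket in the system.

ρ = λ/μ = 4.1/9.8 = 0.4184
P(n) = (1-ρ)ρⁿ
P(1) = (1-0.4184) × 0.4184^1
P(1) = 0.5816 × 0.4184
P(1) = 0.2433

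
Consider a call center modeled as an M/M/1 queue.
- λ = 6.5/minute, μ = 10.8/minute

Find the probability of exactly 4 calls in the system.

ρ = λ/μ = 6.5/10.8 = 0.60185
P(n) = (1-ρ)ρⁿ
P(4) = (1-0.60185) × 0.60185^4
P(4) = 0.3982 × 0.1312
P(4) = 0.05224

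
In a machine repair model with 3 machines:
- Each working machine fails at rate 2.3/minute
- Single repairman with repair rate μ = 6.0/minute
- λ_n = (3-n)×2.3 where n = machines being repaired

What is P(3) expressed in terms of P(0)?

P(3)/P(0) = ∏_{i=0}^{3-1} λ_i/μ_{i+1}
= (3-0)×2.3/6.0 × (3-1)×2.3/6.0 × (3-2)×2.3/6.0
= 0.3380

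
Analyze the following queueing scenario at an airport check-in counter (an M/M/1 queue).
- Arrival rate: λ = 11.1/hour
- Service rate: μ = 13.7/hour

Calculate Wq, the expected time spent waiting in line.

First, compute utilization: ρ = λ/μ = 11.1/13.7 = 0.8102
For M/M/1: Wq = λ/(μ(μ-λ))
Wq = 11.1/(13.7 × (13.7-11.1))
Wq = 11.1/(13.7 × 2.60)
Wq = 0.3116 hours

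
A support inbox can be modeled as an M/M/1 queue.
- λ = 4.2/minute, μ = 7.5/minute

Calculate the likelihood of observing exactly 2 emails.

ρ = λ/μ = 4.2/7.5 = 0.5600
P(n) = (1-ρ)ρⁿ
P(2) = (1-0.5600) × 0.5600^2
P(2) = 0.4400 × 0.3136
P(2) = 0.1380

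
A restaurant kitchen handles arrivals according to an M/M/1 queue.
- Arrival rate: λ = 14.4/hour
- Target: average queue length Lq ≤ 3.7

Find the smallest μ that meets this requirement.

For M/M/1: Lq = λ²/(μ(μ-λ))
Need Lq ≤ 3.7, i.e. μ(μ-λ) ≥ λ²/3.7
μ² - 14.4μ - 207.36/3.7 ≥ 0  →  μ² - 14.4μ - 56.04324 ≥ 0
Quadratic formula (positive root): μ = [λ + √(λ² + 4×56.04324)]/2
Discriminant: 207.36 + 4×56.04324 = 431.5330, √431.5330 = 20.7734
μ ≥ (14.4 + 20.7734)/2 = 17.5867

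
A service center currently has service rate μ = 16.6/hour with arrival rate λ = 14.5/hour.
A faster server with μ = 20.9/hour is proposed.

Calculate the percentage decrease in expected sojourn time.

System 1: ρ₁ = 14.5/16.6 = 0.8735, W₁ = 1/(16.6-14.5) = 0.47619
System 2: ρ₂ = 14.5/20.9 = 0.6938, W₂ = 1/(20.9-14.5) = 0.15625
Improvement: (W₁-W₂)/W₁ = (0.47619-0.15625)/0.47619 = 67.19%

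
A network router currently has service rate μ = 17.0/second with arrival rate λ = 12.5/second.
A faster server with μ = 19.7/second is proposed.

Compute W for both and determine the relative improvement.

System 1: ρ₁ = 12.5/17.0 = 0.7353, W₁ = 1/(17.0-12.5) = 0.22222
System 2: ρ₂ = 12.5/19.7 = 0.6345, W₂ = 1/(19.7-12.5) = 0.13889
Improvement: (W₁-W₂)/W₁ = (0.22222-0.13889)/0.22222 = 37.50%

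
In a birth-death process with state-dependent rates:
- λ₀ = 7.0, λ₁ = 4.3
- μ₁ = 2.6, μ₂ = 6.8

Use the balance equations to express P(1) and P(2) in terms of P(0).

Balance equations:
State 0: λ₀P₀ = μ₁P₁ → P₁ = (λ₀/μ₁)P₀ = (7.0/2.6)P₀ = 2.6923P₀
State 1: P₂ = (λ₀λ₁)/(μ₁μ₂)P₀ = (7.0×4.3)/(2.6×6.8)P₀ = 1.7025P₀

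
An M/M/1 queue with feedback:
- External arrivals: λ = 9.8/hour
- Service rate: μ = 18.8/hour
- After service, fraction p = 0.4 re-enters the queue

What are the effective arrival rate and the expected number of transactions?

Effective arrival rate: λ_eff = λ/(1-p) = 9.8/(1-0.4) = 9.8/0.60 = 16.33333
ρ = λ_eff/μ = 16.33333/18.8 = 0.868794
L = ρ/(1-ρ) = 0.868794/(1-0.868794) = 6.6216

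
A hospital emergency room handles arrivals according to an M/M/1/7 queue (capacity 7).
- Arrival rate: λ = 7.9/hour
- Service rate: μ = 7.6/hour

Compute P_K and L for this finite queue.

ρ = λ/μ = 7.9/7.6 = 1.03947
P₀ = (1-ρ)/(1-ρ^(K+1)) = (1-1.03947)/(1-1.03947^8) = -0.03947/-0.3630 = 0.1087
P_K = P₀×ρ^K = 0.10873 × 1.03947^7 = 0.10873 × 1.3112 = 0.1426
Blocking probability P_7 = 0.1426 (14.26%)
L = ρ[1 - (K+1)ρ^K + Kρ^(K+1)] / [(1-ρ)(1-ρ^(K+1))]
L = 1.03947 × (1 - 8×1.3112446 + 7×1.3629994) / ((1 - 1.03947) × (1 - 1.3629994)) = 3.7029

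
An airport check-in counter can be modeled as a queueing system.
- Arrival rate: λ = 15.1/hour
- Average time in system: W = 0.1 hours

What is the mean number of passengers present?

Little's Law: L = λW
L = 15.1 × 0.1 = 1.5100 passengers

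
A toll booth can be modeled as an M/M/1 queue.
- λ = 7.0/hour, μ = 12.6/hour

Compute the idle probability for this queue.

ρ = λ/μ = 7.0/12.6 = 0.5556
P(0) = 1 - ρ = 1 - 0.5556 = 0.4444
The server is idle 44.44% of the time.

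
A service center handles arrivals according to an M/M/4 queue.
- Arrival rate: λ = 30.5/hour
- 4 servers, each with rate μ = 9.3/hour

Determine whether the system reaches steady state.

Stability requires ρ = λ/(cμ) < 1
ρ = 30.5/(4 × 9.3) = 30.5/37.20 = 0.8199
Since 0.8199 < 1, the system is STABLE.
The servers are busy 81.99% of the time.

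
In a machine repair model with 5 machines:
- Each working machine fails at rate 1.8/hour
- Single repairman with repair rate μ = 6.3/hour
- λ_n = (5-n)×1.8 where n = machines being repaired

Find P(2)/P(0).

P(2)/P(0) = ∏_{i=0}^{2-1} λ_i/μ_{i+1}
= (5-0)×1.8/6.3 × (5-1)×1.8/6.3
= 1.6327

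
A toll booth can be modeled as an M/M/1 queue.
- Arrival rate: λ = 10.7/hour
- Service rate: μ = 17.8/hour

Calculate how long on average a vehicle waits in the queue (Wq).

First, compute utilization: ρ = λ/μ = 10.7/17.8 = 0.6011
For M/M/1: Wq = λ/(μ(μ-λ))
Wq = 10.7/(17.8 × (17.8-10.7))
Wq = 10.7/(17.8 × 7.10)
Wq = 0.08467 hours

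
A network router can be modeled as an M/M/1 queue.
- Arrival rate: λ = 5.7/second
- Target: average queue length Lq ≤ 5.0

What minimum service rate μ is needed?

For M/M/1: Lq = λ²/(μ(μ-λ))
Need Lq ≤ 5.0, i.e. μ(μ-λ) ≥ λ²/5.0
μ² - 5.7μ - 32.49/5.0 ≥ 0  →  μ² - 5.7μ - 6.4980 ≥ 0
Quadratic formula (positive root): μ = [λ + √(λ² + 4×6.4980)]/2
Discriminant: 32.49 + 4×6.4980 = 58.4820, √58.4820 = 7.6474
μ ≥ (5.7 + 7.6474)/2 = 6.6737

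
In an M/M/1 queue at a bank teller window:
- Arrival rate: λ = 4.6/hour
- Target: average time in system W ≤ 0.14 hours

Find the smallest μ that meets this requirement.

For M/M/1: W = 1/(μ-λ)
Need W ≤ 0.14, so 1/(μ-λ) ≤ 0.14
μ - λ ≥ 1/0.14 = 7.1429
μ ≥ 4.6 + 7.1429 = 11.7429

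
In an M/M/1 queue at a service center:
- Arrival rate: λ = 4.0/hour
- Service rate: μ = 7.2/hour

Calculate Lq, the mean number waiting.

ρ = λ/μ = 4.0/7.2 = 0.5556
For M/M/1: Lq = λ²/(μ(μ-λ))
Lq = 16.00/(7.2 × 3.20)
Lq = 0.6944 customers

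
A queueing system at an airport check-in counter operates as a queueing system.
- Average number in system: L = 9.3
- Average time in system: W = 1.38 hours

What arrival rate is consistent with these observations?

Little's Law: L = λW, so λ = L/W
λ = 9.3/1.38 = 6.7391 passengers/hour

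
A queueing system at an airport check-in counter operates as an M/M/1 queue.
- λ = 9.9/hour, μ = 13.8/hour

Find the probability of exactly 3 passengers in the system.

ρ = λ/μ = 9.9/13.8 = 0.7174
P(n) = (1-ρ)ρⁿ
P(3) = (1-0.7174) × 0.7174^3
P(3) = 0.2826 × 0.3692
P(3) = 0.1043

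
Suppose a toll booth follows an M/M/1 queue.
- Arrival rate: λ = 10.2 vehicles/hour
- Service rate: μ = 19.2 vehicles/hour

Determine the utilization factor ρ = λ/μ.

Server utilization: ρ = λ/μ
ρ = 10.2/19.2 = 0.5312
The server is busy 53.12% of the time.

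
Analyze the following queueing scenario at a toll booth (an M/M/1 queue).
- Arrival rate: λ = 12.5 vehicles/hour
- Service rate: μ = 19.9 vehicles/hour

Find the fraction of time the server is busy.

Server utilization: ρ = λ/μ
ρ = 12.5/19.9 = 0.6281
The server is busy 62.81% of the time.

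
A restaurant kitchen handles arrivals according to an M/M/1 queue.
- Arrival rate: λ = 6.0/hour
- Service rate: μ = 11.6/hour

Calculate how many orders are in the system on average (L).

ρ = λ/μ = 6.0/11.6 = 0.5172
For M/M/1: L = λ/(μ-λ)
L = 6.0/(11.6-6.0) = 6.0/5.60
L = 1.0714 orders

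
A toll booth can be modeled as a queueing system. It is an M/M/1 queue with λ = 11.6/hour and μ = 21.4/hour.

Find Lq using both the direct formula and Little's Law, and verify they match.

Method 1 (direct): Lq = λ²/(μ(μ-λ)) = 134.56/(21.4 × 9.80) = 0.6416

Method 2 (Little's Law):
W = 1/(μ-λ) = 1/9.80 = 0.10204
Wq = W - 1/μ = 0.10204 - 0.046729 = 0.05531
Lq = λWq = 11.6 × 0.05531 = 0.6416 ✔ (matches Method 1)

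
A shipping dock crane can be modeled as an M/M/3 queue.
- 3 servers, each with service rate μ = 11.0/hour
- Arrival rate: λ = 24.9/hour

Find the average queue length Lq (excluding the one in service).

Traffic intensity: ρ = λ/(cμ) = 24.9/(3×11.0) = 0.7545
Since ρ = 0.7545 < 1, system is stable.
Offered load a = λ/μ = cρ = 24.9/11.0 = 2.2636
P₀ = [ Σₙ₌₀^2 aⁿ/n! + a^3/(3!(1-ρ)) ]⁻¹
Σ = a^0/0! + a^1/1! + a^2/2! = 1.00000 + 2.26364 + 2.56202 = 5.8257
a^3/(3!(1-ρ)) = 11.59898/(6 × 0.2454545) = 7.8759
P₀ = 1/(5.8257 + 7.8759) = 0.07298
Lq = P₀·a^3·ρ / (3!(1-ρ)²) = 0.072985 × 11.5990 × 0.75455 / (6 × 0.060248) = 1.7670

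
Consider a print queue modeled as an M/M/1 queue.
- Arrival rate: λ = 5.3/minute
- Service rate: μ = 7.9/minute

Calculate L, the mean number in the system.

ρ = λ/μ = 5.3/7.9 = 0.6709
For M/M/1: L = λ/(μ-λ)
L = 5.3/(7.9-5.3) = 5.3/2.60
L = 2.0385 jobs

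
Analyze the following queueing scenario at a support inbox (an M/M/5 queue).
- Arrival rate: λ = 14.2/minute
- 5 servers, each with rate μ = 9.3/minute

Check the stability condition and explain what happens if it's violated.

Stability requires ρ = λ/(cμ) < 1
ρ = 14.2/(5 × 9.3) = 14.2/46.50 = 0.3054
Since 0.3054 < 1, the system is STABLE.
The servers are busy 30.54% of the time.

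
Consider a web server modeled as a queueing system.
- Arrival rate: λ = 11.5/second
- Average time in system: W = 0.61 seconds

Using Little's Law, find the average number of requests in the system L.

Little's Law: L = λW
L = 11.5 × 0.61 = 7.0150 requests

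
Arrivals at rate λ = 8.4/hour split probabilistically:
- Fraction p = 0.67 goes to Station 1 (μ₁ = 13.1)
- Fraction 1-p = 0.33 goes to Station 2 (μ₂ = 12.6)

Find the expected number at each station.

Effective rates: λ₁ = 8.4×0.67 = 5.628, λ₂ = 8.4×0.33 = 2.772
Station 1: ρ₁ = 5.628/13.1 = 0.4296, L₁ = ρ₁/(1-ρ₁) = 0.4296/(1-0.4296) = 0.7532
Station 2: ρ₂ = 2.772/12.6 = 0.2200, L₂ = ρ₂/(1-ρ₂) = 0.2200/(1-0.2200) = 0.2821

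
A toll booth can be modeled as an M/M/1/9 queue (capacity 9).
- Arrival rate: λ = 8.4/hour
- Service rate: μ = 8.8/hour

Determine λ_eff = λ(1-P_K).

ρ = λ/μ = 8.4/8.8 = 0.95455
P₀ = (1-ρ)/(1-ρ^(K+1)) = (1-0.95455)/(1-0.95455^10) = 0.04545/0.3720 = 0.1222
P_K = P₀×ρ^K = 0.12219 × 0.95455^9 = 0.12219 × 0.65794 = 0.08039
λ_eff = λ(1-P_K) = 8.4 × (1 - 0.08039) = 8.4 × 0.91961 = 7.7247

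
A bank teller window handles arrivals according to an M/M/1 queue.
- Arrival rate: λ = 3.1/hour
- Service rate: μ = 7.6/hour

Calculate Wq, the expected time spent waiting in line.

First, compute utilization: ρ = λ/μ = 3.1/7.6 = 0.4079
For M/M/1: Wq = λ/(μ(μ-λ))
Wq = 3.1/(7.6 × (7.6-3.1))
Wq = 3.1/(7.6 × 4.50)
Wq = 0.09064 hours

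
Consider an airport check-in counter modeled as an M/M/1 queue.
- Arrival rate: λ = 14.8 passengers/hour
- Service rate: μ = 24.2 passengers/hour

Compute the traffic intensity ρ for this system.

Server utilization: ρ = λ/μ
ρ = 14.8/24.2 = 0.6116
The server is busy 61.16% of the time.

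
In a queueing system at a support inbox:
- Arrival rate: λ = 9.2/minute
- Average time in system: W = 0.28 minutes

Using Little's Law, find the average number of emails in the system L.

Little's Law: L = λW
L = 9.2 × 0.28 = 2.5760 emails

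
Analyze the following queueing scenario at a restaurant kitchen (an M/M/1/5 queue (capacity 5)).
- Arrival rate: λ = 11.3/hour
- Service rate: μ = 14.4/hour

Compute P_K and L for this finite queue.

ρ = λ/μ = 11.3/14.4 = 0.78472
P₀ = (1-ρ)/(1-ρ^(K+1)) = (1-0.78472)/(1-0.78472^6) = 0.2153/0.7665 = 0.2809
P_K = P₀×ρ^K = 0.28086 × 0.78472^5 = 0.28086 × 0.29756 = 0.08357
Blocking probability P_5 = 0.08357 (8.36%)
L = ρ[1 - (K+1)ρ^K + Kρ^(K+1)] / [(1-ρ)(1-ρ^(K+1))]
L = 0.78472 × (1 - 6×0.29756 + 5×0.23350) / ((1 - 0.78472) × (1 - 0.23350)) = 1.8173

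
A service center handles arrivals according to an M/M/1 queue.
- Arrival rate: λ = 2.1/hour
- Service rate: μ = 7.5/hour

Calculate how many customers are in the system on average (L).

ρ = λ/μ = 2.1/7.5 = 0.2800
For M/M/1: L = λ/(μ-λ)
L = 2.1/(7.5-2.1) = 2.1/5.40
L = 0.3889 customers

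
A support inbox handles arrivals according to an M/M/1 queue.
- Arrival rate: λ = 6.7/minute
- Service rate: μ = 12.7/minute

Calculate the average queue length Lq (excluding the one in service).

ρ = λ/μ = 6.7/12.7 = 0.5276
For M/M/1: Lq = λ²/(μ(μ-λ))
Lq = 44.89/(12.7 × 6.00)
Lq = 0.5891 emails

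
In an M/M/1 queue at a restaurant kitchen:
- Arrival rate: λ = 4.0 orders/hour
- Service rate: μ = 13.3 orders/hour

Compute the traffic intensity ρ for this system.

Server utilization: ρ = λ/μ
ρ = 4.0/13.3 = 0.3008
The server is busy 30.08% of the time.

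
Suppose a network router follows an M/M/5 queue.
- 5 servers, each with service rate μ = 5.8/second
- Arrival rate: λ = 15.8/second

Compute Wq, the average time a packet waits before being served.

Traffic intensity: ρ = λ/(cμ) = 15.8/(5×5.8) = 0.5448
Since ρ = 0.5448 < 1, system is stable.
Offered load a = λ/μ = cρ = 15.8/5.8 = 2.7241
P₀ = [ Σₙ₌₀^4 aⁿ/n! + a^5/(5!(1-ρ)) ]⁻¹
Σ = a^0/0! + a^1/1! + a^2/2! + a^3/3! + a^4/4! = 1.0000 + 2.7241 + 3.7105 + 3.3693 + 2.2946 = 13.0985
a^5/(5!(1-ρ)) = 150.0187/(120 × 0.45517) = 2.7466
P₀ = 1/(13.0985 + 2.7466) = 0.06311
Lq = P₀·a^5·ρ / (5!(1-ρ)²) = 0.063111 × 150.0187 × 0.54483 / (120 × 0.20718) = 0.2075
Wq = Lq/λ = 0.2075/15.8 = 0.01313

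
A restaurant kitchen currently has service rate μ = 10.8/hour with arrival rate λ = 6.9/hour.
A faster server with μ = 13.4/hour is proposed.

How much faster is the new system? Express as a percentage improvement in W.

System 1: ρ₁ = 6.9/10.8 = 0.6389, W₁ = 1/(10.8-6.9) = 0.25641
System 2: ρ₂ = 6.9/13.4 = 0.5149, W₂ = 1/(13.4-6.9) = 0.15385
Improvement: (W₁-W₂)/W₁ = (0.25641-0.15385)/0.25641 = 40.00%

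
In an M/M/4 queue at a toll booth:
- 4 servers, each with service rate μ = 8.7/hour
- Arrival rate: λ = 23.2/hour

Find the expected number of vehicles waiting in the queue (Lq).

Traffic intensity: ρ = λ/(cμ) = 23.2/(4×8.7) = 0.6667
Since ρ = 0.6667 < 1, system is stable.
Offered load a = λ/μ = cρ = 23.2/8.7 = 2.6667
P₀ = [ Σₙ₌₀^3 aⁿ/n! + a^4/(4!(1-ρ)) ]⁻¹
Σ = a^0/0! + a^1/1! + a^2/2! + a^3/3! = 1.00000 + 2.66667 + 3.55556 + 3.16049 = 10.3827
a^4/(4!(1-ρ)) = 50.5679/(24 × 0.333333) = 6.3210
P₀ = 1/(10.3827 + 6.3210) = 0.05987
Lq = P₀·a^4·ρ / (4!(1-ρ)²) = 0.059867 × 50.5679 × 0.66667 / (24 × 0.11111) = 0.7568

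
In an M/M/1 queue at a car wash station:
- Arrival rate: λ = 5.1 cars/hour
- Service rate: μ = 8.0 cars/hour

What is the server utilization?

Server utilization: ρ = λ/μ
ρ = 5.1/8.0 = 0.6375
The server is busy 63.75% of the time.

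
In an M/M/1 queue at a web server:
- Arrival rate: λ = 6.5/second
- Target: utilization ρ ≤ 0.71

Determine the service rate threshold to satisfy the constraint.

ρ = λ/μ, so μ = λ/ρ
μ ≥ 6.5/0.71 = 9.1549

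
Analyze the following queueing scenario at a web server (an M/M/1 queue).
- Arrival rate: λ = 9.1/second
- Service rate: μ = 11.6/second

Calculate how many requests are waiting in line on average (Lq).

ρ = λ/μ = 9.1/11.6 = 0.7845
For M/M/1: Lq = λ²/(μ(μ-λ))
Lq = 82.81/(11.6 × 2.50)
Lq = 2.8555 requests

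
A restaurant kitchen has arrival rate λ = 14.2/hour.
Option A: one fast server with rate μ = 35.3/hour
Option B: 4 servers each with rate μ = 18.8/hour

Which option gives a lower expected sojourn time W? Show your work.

Option A: single server μ = 35.3 (M/M/1)
  ρ_A = 14.2/35.3 = 0.4023
  W_A = 1/(μ-λ) = 1/(35.3-14.2) = 1/21.10 = 0.04739

Option B: 4 servers μ = 18.8 (M/M/4)
  ρ_B = λ/(cμ) = 14.2/(4×18.8) = 0.1888
  Offered load a = λ/μ = cρ = 14.2/18.8 = 0.7553
  P₀ = [ Σₙ₌₀^3 aⁿ/n! + a^4/(4!(1-ρ)) ]⁻¹
  Σ = a^0/0! + a^1/1! + a^2/2! + a^3/3! = 1.0000 + 0.7553 + 0.2853 + 0.07182 = 2.1124
  a^4/(4!(1-ρ)) = 0.3255/(24 × 0.8112) = 0.01672
  P₀ = 1/(2.1124 + 0.01672) = 0.4697
  Lq = P₀·a^4·ρ / (4!(1-ρ)²) = 0.4697 × 0.3255 × 0.1888 / (24 × 0.6580) = 0.001828
  Wq_B = Lq/λ = 0.001828/14.2 = 0.0001287
  W_B = Wq_B + 1/μ = 0.0001287 + 0.05319 = 0.05332

Since W_A = 0.04739 < W_B = 0.05332, Option A (single fast server) has the shorter time in system.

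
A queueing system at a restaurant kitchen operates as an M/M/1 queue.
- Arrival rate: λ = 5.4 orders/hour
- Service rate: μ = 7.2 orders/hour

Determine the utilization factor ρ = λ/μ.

Server utilization: ρ = λ/μ
ρ = 5.4/7.2 = 0.7500
The server is busy 75.00% of the time.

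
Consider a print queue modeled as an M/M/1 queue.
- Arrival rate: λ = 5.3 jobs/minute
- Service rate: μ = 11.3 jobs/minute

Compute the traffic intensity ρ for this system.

Server utilization: ρ = λ/μ
ρ = 5.3/11.3 = 0.4690
The server is busy 46.90% of the time.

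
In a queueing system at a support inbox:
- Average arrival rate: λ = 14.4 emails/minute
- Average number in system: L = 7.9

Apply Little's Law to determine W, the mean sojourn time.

Little's Law: L = λW, so W = L/λ
W = 7.9/14.4 = 0.5486 minutes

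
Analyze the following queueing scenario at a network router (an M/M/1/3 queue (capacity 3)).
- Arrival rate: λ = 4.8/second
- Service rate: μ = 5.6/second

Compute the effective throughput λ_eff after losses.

ρ = λ/μ = 4.8/5.6 = 0.85714
P₀ = (1-ρ)/(1-ρ^(K+1)) = (1-0.85714)/(1-0.85714^4) = 0.14286/0.46023 = 0.3104
P_K = P₀×ρ^K = 0.3104 × 0.85714^3 = 0.3104 × 0.6297 = 0.1955
λ_eff = λ(1-P_K) = 4.8 × (1 - 0.19548) = 4.8 × 0.80452 = 3.8617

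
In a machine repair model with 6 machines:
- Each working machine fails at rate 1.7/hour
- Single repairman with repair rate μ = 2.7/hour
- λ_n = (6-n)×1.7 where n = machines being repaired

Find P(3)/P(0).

P(3)/P(0) = ∏_{i=0}^{3-1} λ_i/μ_{i+1}
= (6-0)×1.7/2.7 × (6-1)×1.7/2.7 × (6-2)×1.7/2.7
= 29.9528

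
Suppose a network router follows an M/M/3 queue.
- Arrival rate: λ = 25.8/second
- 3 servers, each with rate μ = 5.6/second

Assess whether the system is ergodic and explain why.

Stability requires ρ = λ/(cμ) < 1
ρ = 25.8/(3 × 5.6) = 25.8/16.80 = 1.5357
Since 1.5357 ≥ 1, the system is UNSTABLE.
Need c > λ/μ = 25.8/5.6 = 4.61.
Minimum servers needed: c = 5.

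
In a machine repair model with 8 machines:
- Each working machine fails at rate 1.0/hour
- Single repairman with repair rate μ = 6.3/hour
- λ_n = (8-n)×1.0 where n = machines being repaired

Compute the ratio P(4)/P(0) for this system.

P(4)/P(0) = ∏_{i=0}^{4-1} λ_i/μ_{i+1}
= (8-0)×1.0/6.3 × (8-1)×1.0/6.3 × (8-2)×1.0/6.3 × (8-3)×1.0/6.3
= 1.0665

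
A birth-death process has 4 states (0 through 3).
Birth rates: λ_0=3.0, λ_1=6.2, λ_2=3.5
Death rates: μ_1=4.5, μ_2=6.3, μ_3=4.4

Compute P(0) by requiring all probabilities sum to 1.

Ratios P(n)/P(0) = (λ₀···λₙ₋₁)/(μ₁···μₙ):
P(1)/P(0) = (3.0)/(4.5) = 0.66667
P(2)/P(0) = (3.0×6.2)/(4.5×6.3) = 0.65608
P(3)/P(0) = (3.0×6.2×3.5)/(4.5×6.3×4.4) = 0.52189

Normalization: ∑ P(n) = 1
P(0) × (1.0000 + 0.66667 + 0.65608 + 0.52189) = 1
P(0) × 2.8446 = 1
P(0) = 1/2.8446 = 0.3515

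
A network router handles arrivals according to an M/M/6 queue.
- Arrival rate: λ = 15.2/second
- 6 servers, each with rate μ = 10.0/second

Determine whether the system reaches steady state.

Stability requires ρ = λ/(cμ) < 1
ρ = 15.2/(6 × 10.0) = 15.2/60.00 = 0.2533
Since 0.2533 < 1, the system is STABLE.
The servers are busy 25.33% of the time.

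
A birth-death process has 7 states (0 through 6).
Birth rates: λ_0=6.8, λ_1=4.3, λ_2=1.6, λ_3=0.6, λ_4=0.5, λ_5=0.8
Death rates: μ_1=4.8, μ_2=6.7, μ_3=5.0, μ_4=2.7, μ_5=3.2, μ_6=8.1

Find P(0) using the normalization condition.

Ratios P(n)/P(0) = (λ₀···λₙ₋₁)/(μ₁···μₙ):
P(1)/P(0) = (6.8)/(4.8) = 1.4167
P(2)/P(0) = (6.8×4.3)/(4.8×6.7) = 0.90920
P(3)/P(0) = (6.8×4.3×1.6)/(4.8×6.7×5.0) = 0.29095
P(4)/P(0) = (6.8×4.3×1.6×0.6)/(4.8×6.7×5.0×2.7) = 0.064655
P(5)/P(0) = (6.8×4.3×1.6×0.6×0.5)/(4.8×6.7×5.0×2.7×3.2) = 0.010102
P(6)/P(0) = (6.8×4.3×1.6×0.6×0.5×0.8)/(4.8×6.7×5.0×2.7×3.2×8.1) = 0.00099775

Normalization: ∑ P(n) = 1
P(0) × (1.0000 + 1.4167 + 0.90920 + 0.29095 + 0.064655 + 0.010102 + 0.00099775) = 1
P(0) × 3.6926 = 1
P(0) = 1/3.6926 = 0.2708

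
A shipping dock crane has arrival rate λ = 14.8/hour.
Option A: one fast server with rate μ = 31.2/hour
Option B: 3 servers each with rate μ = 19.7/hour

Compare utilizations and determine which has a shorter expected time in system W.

Option A: single server μ = 31.2 (M/M/1)
  ρ_A = 14.8/31.2 = 0.4744
  W_A = 1/(μ-λ) = 1/(31.2-14.8) = 1/16.40 = 0.06098

Option B: 3 servers μ = 19.7 (M/M/3)
  ρ_B = λ/(cμ) = 14.8/(3×19.7) = 0.2504
  Offered load a = λ/μ = cρ = 14.8/19.7 = 0.7513
  P₀ = [ Σₙ₌₀^2 aⁿ/n! + a^3/(3!(1-ρ)) ]⁻¹
  Σ = a^0/0! + a^1/1! + a^2/2! = 1.0000 + 0.7513 + 0.2822 = 2.0335
  a^3/(3!(1-ρ)) = 0.42402/(6 × 0.74958) = 0.09428
  P₀ = 1/(2.0335 + 0.09428) = 0.4700
  Lq = P₀·a^3·ρ / (3!(1-ρ)²) = 0.4700 × 0.4240 × 0.2504 / (6 × 0.5619) = 0.01480
  Wq_B = Lq/λ = 0.01480/14.8 = 0.001000
  W_B = Wq_B + 1/μ = 0.001000 + 0.05076 = 0.05176

Since W_B = 0.05176 < W_A = 0.06098, Option B (multiple servers) has the shorter time in system.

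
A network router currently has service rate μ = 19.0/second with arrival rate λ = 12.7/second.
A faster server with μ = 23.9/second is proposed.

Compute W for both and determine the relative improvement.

System 1: ρ₁ = 12.7/19.0 = 0.6684, W₁ = 1/(19.0-12.7) = 0.15873
System 2: ρ₂ = 12.7/23.9 = 0.5314, W₂ = 1/(23.9-12.7) = 0.089286
Improvement: (W₁-W₂)/W₁ = (0.15873-0.089286)/0.15873 = 43.75%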